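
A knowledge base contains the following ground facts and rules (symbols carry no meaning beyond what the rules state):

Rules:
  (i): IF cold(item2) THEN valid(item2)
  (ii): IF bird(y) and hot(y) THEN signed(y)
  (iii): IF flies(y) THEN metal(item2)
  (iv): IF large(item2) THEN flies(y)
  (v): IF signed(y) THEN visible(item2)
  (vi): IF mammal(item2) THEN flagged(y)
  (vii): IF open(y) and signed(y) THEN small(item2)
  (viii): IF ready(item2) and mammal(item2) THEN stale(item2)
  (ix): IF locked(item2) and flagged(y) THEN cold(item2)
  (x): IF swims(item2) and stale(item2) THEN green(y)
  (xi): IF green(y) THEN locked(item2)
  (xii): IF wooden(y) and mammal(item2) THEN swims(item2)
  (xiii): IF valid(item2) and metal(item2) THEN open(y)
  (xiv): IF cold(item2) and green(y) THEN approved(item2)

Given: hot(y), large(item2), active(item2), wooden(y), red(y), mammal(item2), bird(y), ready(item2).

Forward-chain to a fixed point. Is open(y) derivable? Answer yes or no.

Round 1 fires (ii), (iv), (vi), (viii), (xii), giving signed(y), flies(y), flagged(y), stale(item2), swims(item2).
Round 2 fires (iii), (v), (x), giving metal(item2), visible(item2), green(y).
Round 3 fires (xi), giving locked(item2).
Round 4 fires (ix), giving cold(item2).
Round 5 fires (i), (xiv), giving valid(item2), approved(item2).
Round 6 fires (xiii), giving open(y).
Round 7 fires (vii), giving small(item2).
open(y) appears in round 6, so it is derivable.

yes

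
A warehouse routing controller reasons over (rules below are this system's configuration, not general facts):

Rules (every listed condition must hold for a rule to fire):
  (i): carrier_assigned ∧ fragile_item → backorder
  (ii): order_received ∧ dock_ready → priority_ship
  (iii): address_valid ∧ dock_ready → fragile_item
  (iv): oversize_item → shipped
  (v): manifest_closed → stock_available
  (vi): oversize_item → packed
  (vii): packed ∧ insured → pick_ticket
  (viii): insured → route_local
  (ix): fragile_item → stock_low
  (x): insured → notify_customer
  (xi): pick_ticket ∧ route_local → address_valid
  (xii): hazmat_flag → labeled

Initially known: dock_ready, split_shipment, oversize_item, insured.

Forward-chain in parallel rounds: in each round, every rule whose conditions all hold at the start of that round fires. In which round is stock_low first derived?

Round 1 — (iv), (vi), (viii), (x), derive shipped, packed, route_local, notify_customer.
Round 2 — (vii), derive pick_ticket.
Round 3 — (xi), derive address_valid.
Round 4 — (iii), derive fragile_item.
Round 5 — (ix), derive stock_low.
stock_low first appears in round 5.

5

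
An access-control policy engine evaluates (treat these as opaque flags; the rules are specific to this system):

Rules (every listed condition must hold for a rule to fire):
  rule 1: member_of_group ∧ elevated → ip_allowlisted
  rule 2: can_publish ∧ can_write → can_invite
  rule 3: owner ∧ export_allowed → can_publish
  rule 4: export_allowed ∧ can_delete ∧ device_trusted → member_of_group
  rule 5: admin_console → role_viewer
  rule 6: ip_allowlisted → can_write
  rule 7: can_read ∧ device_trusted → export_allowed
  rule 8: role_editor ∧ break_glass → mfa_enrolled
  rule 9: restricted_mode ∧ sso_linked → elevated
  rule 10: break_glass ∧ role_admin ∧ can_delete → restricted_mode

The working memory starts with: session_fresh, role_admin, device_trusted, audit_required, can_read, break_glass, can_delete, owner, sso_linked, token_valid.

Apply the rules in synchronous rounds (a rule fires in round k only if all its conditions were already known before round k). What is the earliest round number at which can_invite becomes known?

5

Round 1: rule 7 [can_read ∧ device_trusted → export_allowed]; rule 10 [break_glass ∧ role_admin ∧ can_delete → restricted_mode]. New: export_allowed, restricted_mode.
Round 2: rule 3 [owner ∧ export_allowed → can_publish]; rule 4 [export_allowed ∧ can_delete ∧ device_trusted → member_of_group]; rule 9 [restricted_mode ∧ sso_linked → elevated]. New: can_publish, member_of_group, elevated.
Round 3: rule 1 [member_of_group ∧ elevated → ip_allowlisted]. New: ip_allowlisted.
Round 4: rule 6 [ip_allowlisted → can_write]. New: can_write.
Round 5: rule 2 [can_publish ∧ can_write → can_invite]. New: can_invite.
can_invite first appears in round 5.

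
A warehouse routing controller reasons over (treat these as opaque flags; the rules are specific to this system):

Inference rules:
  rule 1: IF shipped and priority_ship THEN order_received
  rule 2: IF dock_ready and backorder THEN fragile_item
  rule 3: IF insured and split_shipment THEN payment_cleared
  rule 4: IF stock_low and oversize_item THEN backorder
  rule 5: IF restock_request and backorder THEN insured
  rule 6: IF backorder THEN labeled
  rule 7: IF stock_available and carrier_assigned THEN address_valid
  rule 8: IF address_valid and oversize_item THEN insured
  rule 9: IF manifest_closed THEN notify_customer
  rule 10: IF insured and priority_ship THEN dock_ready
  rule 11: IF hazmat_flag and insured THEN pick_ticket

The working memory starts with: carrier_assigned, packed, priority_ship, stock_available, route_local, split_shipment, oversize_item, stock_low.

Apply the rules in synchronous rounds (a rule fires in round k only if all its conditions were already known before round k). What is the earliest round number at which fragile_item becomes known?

Round 1: rule 4 [IF stock_low and oversize_item THEN backorder]; rule 7 [IF stock_available and carrier_assigned THEN address_valid]. New: backorder, address_valid.
Round 2: rule 6 [IF backorder THEN labeled]; rule 8 [IF address_valid and oversize_item THEN insured]. New: labeled, insured.
Round 3: rule 3 [IF insured and split_shipment THEN payment_cleared]; rule 10 [IF insured and priority_ship THEN dock_ready]. New: payment_cleared, dock_ready.
Round 4: rule 2 [IF dock_ready and backorder THEN fragile_item]. New: fragile_item.
fragile_item first appears in round 4.

4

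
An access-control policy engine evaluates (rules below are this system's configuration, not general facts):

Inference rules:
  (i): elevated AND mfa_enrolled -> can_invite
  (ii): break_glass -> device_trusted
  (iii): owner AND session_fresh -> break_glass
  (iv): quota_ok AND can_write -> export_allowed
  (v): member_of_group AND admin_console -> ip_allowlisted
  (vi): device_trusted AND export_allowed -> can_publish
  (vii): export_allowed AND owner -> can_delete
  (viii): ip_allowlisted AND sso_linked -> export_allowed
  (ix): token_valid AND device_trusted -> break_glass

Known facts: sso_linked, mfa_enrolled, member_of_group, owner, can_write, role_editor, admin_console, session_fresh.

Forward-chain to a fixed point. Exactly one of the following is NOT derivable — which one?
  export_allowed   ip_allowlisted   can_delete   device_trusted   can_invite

can_invite

Round 1: (iii) [owner AND session_fresh -> break_glass]; (v) [member_of_group AND admin_console -> ip_allowlisted]. Adds break_glass, ip_allowlisted.
Round 2: (ii) [break_glass -> device_trusted]; (viii) [ip_allowlisted AND sso_linked -> export_allowed]. Adds device_trusted, export_allowed.
Round 3: (vi) [device_trusted AND export_allowed -> can_publish]; (vii) [export_allowed AND owner -> can_delete]. Adds can_publish, can_delete.
Derived: can_delete (round 3), device_trusted (round 2), export_allowed (round 2), ip_allowlisted (round 1). can_invite never appears in any round.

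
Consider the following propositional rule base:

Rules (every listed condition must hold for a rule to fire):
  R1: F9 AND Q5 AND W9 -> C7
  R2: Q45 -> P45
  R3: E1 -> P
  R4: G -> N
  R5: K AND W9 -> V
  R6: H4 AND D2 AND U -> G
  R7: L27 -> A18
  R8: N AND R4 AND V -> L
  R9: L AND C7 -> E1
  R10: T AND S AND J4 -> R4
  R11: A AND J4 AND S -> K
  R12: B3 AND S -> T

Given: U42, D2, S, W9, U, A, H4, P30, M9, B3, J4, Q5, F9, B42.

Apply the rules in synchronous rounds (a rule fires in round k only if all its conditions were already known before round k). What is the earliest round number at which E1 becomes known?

Round 1: R1 [F9 AND Q5 AND W9 -> C7]; R6 [H4 AND D2 AND U -> G]; R11 [A AND J4 AND S -> K]; R12 [B3 AND S -> T]. Adds C7, G, K, T.
Round 2: R4 [G -> N]; R5 [K AND W9 -> V]; R10 [T AND S AND J4 -> R4]. Adds N, V, R4.
Round 3: R8 [N AND R4 AND V -> L]. Adds L.
Round 4: R9 [L AND C7 -> E1]. Adds E1.
E1 first appears in round 4.

4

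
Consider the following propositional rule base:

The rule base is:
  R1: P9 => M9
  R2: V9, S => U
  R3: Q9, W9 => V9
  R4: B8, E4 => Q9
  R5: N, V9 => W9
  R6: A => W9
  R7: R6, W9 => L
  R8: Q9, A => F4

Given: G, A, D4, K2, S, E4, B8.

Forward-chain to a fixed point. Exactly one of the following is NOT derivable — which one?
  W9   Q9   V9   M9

M9

Round 1: R4 [B8, E4 => Q9]; R6 [A => W9]. New: Q9, W9.
Round 2: R3 [Q9, W9 => V9]; R8 [Q9, A => F4]. New: V9, F4.
Round 3: R2 [V9, S => U]. New: U.
Derived: Q9 (round 1), W9 (round 1), V9 (round 2). M9 never appears in any round.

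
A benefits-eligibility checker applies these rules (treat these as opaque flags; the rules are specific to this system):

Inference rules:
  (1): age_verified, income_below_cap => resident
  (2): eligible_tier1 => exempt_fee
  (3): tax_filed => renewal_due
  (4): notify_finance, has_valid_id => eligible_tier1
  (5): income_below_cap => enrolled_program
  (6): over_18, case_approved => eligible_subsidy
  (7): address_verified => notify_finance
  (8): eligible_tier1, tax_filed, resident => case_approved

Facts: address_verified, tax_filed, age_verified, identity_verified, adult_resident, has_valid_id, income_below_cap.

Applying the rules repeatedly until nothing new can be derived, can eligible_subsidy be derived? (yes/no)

no

Round 1: (1) [age_verified, income_below_cap => resident]; (3) [tax_filed => renewal_due]; (5) [income_below_cap => enrolled_program]; (7) [address_verified => notify_finance]. New: resident, renewal_due, enrolled_program, notify_finance.
Round 2: (4) [notify_finance, has_valid_id => eligible_tier1]. New: eligible_tier1.
Round 3: (2) [eligible_tier1 => exempt_fee]; (8) [eligible_tier1, tax_filed, resident => case_approved]. New: exempt_fee, case_approved.
Fixed point reached. eligible_subsidy is concluded only by (6); (6) needs over_18 (never derived).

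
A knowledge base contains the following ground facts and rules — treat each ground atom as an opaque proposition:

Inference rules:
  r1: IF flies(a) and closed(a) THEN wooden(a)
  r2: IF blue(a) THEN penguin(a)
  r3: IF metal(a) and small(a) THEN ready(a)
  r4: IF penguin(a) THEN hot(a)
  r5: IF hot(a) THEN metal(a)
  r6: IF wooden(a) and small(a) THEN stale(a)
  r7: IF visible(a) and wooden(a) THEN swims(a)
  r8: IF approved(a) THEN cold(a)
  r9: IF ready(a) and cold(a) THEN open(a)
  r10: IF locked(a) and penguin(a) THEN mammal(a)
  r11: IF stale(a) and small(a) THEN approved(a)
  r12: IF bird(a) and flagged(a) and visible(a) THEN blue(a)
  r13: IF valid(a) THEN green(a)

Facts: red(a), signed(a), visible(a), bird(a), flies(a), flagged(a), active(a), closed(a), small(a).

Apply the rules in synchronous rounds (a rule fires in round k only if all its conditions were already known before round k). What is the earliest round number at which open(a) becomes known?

Round 1 fires r1, r12, giving wooden(a), blue(a).
Round 2 fires r2, r6, r7, giving penguin(a), stale(a), swims(a).
Round 3 fires r4, r11, giving hot(a), approved(a).
Round 4 fires r5, r8, giving metal(a), cold(a).
Round 5 fires r3, giving ready(a).
Round 6 fires r9, giving open(a).
open(a) first appears in round 6.

6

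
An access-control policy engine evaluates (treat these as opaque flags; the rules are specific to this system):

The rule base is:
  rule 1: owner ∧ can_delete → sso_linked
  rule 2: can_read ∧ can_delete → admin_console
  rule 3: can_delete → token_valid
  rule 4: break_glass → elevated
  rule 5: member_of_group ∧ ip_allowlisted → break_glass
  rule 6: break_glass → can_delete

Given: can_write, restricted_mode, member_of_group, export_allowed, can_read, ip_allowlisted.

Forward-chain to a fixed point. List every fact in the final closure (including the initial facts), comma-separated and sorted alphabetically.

Round 1 — rule 5, derive break_glass.
Round 2 — rule 4, rule 6, derive elevated, can_delete.
Round 3 — rule 2, rule 3, derive admin_console, token_valid.

admin_console, break_glass, can_delete, can_read, can_write, elevated, export_allowed, ip_allowlisted, member_of_group, restricted_mode, token_valid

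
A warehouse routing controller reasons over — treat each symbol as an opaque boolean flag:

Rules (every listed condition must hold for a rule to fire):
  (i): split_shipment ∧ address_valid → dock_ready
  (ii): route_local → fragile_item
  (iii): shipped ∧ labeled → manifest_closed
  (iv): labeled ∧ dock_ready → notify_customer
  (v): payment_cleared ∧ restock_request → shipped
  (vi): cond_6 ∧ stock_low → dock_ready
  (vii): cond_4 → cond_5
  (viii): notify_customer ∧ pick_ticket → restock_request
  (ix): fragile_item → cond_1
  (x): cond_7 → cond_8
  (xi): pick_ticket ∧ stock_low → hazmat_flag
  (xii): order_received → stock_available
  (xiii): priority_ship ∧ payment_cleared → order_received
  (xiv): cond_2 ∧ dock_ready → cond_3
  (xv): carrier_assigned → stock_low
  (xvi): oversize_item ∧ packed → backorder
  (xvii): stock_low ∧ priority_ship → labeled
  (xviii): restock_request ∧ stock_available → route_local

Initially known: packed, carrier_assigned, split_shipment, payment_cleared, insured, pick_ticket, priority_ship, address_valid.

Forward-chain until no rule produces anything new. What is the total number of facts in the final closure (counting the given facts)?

Round 1: (i) [split_shipment ∧ address_valid → dock_ready]; (xiii) [priority_ship ∧ payment_cleared → order_received]; (xv) [carrier_assigned → stock_low]. New: dock_ready, order_received, stock_low.
Round 2: (xi) [pick_ticket ∧ stock_low → hazmat_flag]; (xii) [order_received → stock_available]; (xvii) [stock_low ∧ priority_ship → labeled]. New: hazmat_flag, stock_available, labeled.
Round 3: (iv) [labeled ∧ dock_ready → notify_customer]. New: notify_customer.
Round 4: (viii) [notify_customer ∧ pick_ticket → restock_request]. New: restock_request.
Round 5: (v) [payment_cleared ∧ restock_request → shipped]; (xviii) [restock_request ∧ stock_available → route_local]. New: shipped, route_local.
Round 6: (ii) [route_local → fragile_item]; (iii) [shipped ∧ labeled → manifest_closed]. New: fragile_item, manifest_closed.
Round 7: (ix) [fragile_item → cond_1]. New: cond_1.
Closure: {address_valid, carrier_assigned, cond_1, dock_ready, fragile_item, hazmat_flag, insured, labeled, manifest_closed, notify_customer, order_received, packed, payment_cleared, pick_ticket, priority_ship, restock_request, route_local, shipped, split_shipment, stock_available, stock_low} — 21 facts.

21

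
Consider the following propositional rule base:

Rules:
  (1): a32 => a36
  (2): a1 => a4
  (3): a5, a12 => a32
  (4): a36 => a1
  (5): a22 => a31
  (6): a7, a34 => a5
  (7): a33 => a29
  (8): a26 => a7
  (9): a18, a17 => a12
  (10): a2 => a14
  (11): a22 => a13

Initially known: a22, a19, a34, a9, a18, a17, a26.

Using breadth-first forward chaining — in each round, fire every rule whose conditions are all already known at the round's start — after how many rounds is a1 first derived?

[1] (5) [a22 => a31]; (8) [a26 => a7]; (9) [a18, a17 => a12]; (11) [a22 => a13]. ⇒ new: a31, a7, a12, a13.
[2] (6) [a7, a34 => a5]. ⇒ new: a5.
[3] (3) [a5, a12 => a32]. ⇒ new: a32.
[4] (1) [a32 => a36]. ⇒ new: a36.
[5] (4) [a36 => a1]. ⇒ new: a1.
a1 first appears in round 5.

5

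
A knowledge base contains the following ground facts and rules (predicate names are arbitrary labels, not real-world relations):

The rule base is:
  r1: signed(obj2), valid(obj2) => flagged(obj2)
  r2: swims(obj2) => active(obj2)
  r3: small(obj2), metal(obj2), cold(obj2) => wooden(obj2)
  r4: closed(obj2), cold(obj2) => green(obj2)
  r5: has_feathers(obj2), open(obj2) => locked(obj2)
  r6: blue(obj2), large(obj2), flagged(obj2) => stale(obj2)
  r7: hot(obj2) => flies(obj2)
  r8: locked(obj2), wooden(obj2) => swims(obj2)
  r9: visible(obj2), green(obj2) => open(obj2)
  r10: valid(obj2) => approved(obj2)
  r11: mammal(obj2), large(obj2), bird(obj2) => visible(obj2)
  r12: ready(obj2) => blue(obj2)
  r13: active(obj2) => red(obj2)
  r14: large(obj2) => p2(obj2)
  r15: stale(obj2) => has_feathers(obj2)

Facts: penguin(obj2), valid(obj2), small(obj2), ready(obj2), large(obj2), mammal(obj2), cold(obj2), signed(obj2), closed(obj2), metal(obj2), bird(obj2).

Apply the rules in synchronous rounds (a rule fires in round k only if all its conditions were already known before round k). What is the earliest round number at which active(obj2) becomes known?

6

Round 1 fires r1, r3, r4, r10, r11, r12, r14, giving flagged(obj2), wooden(obj2), green(obj2), approved(obj2), visible(obj2), blue(obj2), p2(obj2).
Round 2 fires r6, r9, giving stale(obj2), open(obj2).
Round 3 fires r15, giving has_feathers(obj2).
Round 4 fires r5, giving locked(obj2).
Round 5 fires r8, giving swims(obj2).
Round 6 fires r2, giving active(obj2).
active(obj2) first appears in round 6.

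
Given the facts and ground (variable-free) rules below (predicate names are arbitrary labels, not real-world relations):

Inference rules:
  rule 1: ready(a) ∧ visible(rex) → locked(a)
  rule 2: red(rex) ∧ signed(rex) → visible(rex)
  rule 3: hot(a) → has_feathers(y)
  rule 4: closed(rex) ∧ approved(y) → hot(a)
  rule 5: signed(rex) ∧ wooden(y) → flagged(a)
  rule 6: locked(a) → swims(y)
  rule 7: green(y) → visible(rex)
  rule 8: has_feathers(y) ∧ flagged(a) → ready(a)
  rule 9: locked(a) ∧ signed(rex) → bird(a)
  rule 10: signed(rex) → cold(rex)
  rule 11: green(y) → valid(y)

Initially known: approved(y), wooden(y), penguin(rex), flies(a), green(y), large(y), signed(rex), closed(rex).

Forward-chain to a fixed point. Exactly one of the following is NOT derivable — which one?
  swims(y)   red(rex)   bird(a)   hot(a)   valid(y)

red(rex)

Round 1: rule 4 [closed(rex) ∧ approved(y) → hot(a)]; rule 5 [signed(rex) ∧ wooden(y) → flagged(a)]; rule 7 [green(y) → visible(rex)]; rule 10 [signed(rex) → cold(rex)]; rule 11 [green(y) → valid(y)]. Adds hot(a), flagged(a), visible(rex), cold(rex), valid(y).
Round 2: rule 3 [hot(a) → has_feathers(y)]. Adds has_feathers(y).
Round 3: rule 8 [has_feathers(y) ∧ flagged(a) → ready(a)]. Adds ready(a).
Round 4: rule 1 [ready(a) ∧ visible(rex) → locked(a)]. Adds locked(a).
Round 5: rule 6 [locked(a) → swims(y)]; rule 9 [locked(a) ∧ signed(rex) → bird(a)]. Adds swims(y), bird(a).
Derived: swims(y) (round 5), valid(y) (round 1), bird(a) (round 5), hot(a) (round 1). red(rex) never appears in any round.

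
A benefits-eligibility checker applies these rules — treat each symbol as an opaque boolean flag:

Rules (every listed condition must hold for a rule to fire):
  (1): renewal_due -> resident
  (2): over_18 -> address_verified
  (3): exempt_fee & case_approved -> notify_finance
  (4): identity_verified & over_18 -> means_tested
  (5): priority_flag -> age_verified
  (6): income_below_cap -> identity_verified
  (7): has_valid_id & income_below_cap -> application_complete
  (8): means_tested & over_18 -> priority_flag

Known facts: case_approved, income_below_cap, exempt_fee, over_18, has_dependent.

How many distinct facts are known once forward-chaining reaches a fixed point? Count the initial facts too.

Round 1: (2) [over_18 -> address_verified]; (3) [exempt_fee & case_approved -> notify_finance]; (6) [income_below_cap -> identity_verified]. Adds address_verified, notify_finance, identity_verified.
Round 2: (4) [identity_verified & over_18 -> means_tested]. Adds means_tested.
Round 3: (8) [means_tested & over_18 -> priority_flag]. Adds priority_flag.
Round 4: (5) [priority_flag -> age_verified]. Adds age_verified.
Closure: {address_verified, age_verified, case_approved, exempt_fee, has_dependent, identity_verified, income_below_cap, means_tested, notify_finance, over_18, priority_flag} — 11 facts.

11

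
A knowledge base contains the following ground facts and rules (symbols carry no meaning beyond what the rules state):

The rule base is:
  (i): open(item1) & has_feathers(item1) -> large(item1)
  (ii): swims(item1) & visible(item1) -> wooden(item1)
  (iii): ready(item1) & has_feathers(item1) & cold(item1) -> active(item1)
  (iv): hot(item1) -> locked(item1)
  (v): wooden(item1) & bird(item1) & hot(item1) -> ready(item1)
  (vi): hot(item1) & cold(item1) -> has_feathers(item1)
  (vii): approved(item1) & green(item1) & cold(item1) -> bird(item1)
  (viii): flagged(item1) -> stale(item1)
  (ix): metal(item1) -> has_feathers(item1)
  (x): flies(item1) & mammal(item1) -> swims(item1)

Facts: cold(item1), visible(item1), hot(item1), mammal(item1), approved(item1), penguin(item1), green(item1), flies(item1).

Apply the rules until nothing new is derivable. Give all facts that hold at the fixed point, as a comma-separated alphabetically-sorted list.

[1] (iv) [hot(item1) -> locked(item1)]; (vi) [hot(item1) & cold(item1) -> has_feathers(item1)]; (vii) [approved(item1) & green(item1) & cold(item1) -> bird(item1)]; (x) [flies(item1) & mammal(item1) -> swims(item1)]. ⇒ new: locked(item1), has_feathers(item1), bird(item1), swims(item1).
[2] (ii) [swims(item1) & visible(item1) -> wooden(item1)]. ⇒ new: wooden(item1).
[3] (v) [wooden(item1) & bird(item1) & hot(item1) -> ready(item1)]. ⇒ new: ready(item1).
[4] (iii) [ready(item1) & has_feathers(item1) & cold(item1) -> active(item1)]. ⇒ new: active(item1).

active(item1), approved(item1), bird(item1), cold(item1), flies(item1), green(item1), has_feathers(item1), hot(item1), locked(item1), mammal(item1), penguin(item1), ready(item1), swims(item1), visible(item1), wooden(item1)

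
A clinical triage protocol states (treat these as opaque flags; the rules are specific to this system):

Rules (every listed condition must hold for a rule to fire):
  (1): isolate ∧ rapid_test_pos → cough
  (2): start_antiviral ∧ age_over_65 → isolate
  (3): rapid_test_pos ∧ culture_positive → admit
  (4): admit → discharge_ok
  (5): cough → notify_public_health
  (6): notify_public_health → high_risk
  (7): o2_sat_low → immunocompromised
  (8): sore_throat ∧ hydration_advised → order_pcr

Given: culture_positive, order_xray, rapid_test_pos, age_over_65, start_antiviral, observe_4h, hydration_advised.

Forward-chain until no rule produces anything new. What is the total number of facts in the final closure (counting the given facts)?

Round 1 — (2), (3), derive isolate, admit.
Round 2 — (1), (4), derive cough, discharge_ok.
Round 3 — (5), derive notify_public_health.
Round 4 — (6), derive high_risk.
Closure: {admit, age_over_65, cough, culture_positive, discharge_ok, high_risk, hydration_advised, isolate, notify_public_health, observe_4h, order_xray, rapid_test_pos, start_antiviral} — 13 facts.

13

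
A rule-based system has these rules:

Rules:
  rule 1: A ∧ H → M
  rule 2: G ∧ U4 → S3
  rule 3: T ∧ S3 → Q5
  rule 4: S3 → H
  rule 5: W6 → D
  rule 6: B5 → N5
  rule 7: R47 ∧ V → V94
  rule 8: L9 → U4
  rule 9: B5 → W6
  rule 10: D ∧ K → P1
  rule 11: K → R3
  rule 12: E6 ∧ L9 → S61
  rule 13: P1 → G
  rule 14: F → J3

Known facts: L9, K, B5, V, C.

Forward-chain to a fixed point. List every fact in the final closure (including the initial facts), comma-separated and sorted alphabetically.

B5, C, D, G, H, K, L9, N5, P1, R3, S3, U4, V, W6

Round 1 — rule 6, rule 8, rule 9, rule 11, derive N5, U4, W6, R3.
Round 2 — rule 5, derive D.
Round 3 — rule 10, derive P1.
Round 4 — rule 13, derive G.
Round 5 — rule 2, derive S3.
Round 6 — rule 4, derive H.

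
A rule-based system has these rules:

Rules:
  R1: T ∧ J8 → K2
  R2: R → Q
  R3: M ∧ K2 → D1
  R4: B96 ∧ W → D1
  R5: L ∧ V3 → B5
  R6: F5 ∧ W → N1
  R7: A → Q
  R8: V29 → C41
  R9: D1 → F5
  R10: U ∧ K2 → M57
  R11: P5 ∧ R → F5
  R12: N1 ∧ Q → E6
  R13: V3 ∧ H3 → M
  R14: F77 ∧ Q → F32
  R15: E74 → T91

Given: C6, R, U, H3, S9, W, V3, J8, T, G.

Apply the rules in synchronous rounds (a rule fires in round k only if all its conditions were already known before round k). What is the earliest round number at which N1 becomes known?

Round 1: R1 [T ∧ J8 → K2]; R2 [R → Q]; R13 [V3 ∧ H3 → M]. Adds K2, Q, M.
Round 2: R3 [M ∧ K2 → D1]; R10 [U ∧ K2 → M57]. Adds D1, M57.
Round 3: R9 [D1 → F5]. Adds F5.
Round 4: R6 [F5 ∧ W → N1]. Adds N1.
N1 first appears in round 4.

4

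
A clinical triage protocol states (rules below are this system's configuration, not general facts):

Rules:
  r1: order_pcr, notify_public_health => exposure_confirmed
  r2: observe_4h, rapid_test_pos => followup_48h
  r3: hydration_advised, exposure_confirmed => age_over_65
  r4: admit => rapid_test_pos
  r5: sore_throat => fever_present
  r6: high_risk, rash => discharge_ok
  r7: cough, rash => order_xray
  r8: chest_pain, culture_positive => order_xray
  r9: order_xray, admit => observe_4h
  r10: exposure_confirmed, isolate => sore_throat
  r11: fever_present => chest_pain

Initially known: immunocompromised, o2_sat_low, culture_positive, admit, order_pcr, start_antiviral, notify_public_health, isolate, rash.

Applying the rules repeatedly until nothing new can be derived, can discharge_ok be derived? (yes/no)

no

Round 1: r1 [order_pcr, notify_public_health => exposure_confirmed]; r4 [admit => rapid_test_pos]. Adds exposure_confirmed, rapid_test_pos.
Round 2: r10 [exposure_confirmed, isolate => sore_throat]. Adds sore_throat.
Round 3: r5 [sore_throat => fever_present]. Adds fever_present.
Round 4: r11 [fever_present => chest_pain]. Adds chest_pain.
Round 5: r8 [chest_pain, culture_positive => order_xray]. Adds order_xray.
Round 6: r9 [order_xray, admit => observe_4h]. Adds observe_4h.
Round 7: r2 [observe_4h, rapid_test_pos => followup_48h]. Adds followup_48h.
Fixed point reached. discharge_ok is concluded only by r6; r6 needs high_risk (never derived).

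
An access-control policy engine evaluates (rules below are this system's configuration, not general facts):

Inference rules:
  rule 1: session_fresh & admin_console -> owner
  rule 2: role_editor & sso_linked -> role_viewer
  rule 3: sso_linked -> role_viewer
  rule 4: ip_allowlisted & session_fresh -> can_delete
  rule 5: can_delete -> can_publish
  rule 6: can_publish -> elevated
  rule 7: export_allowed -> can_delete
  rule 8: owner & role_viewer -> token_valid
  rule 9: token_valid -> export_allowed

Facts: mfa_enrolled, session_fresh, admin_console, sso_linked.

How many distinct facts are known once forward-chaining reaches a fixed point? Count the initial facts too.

Round 1: rule 1 [session_fresh & admin_console -> owner]; rule 3 [sso_linked -> role_viewer]. New: owner, role_viewer.
Round 2: rule 8 [owner & role_viewer -> token_valid]. New: token_valid.
Round 3: rule 9 [token_valid -> export_allowed]. New: export_allowed.
Round 4: rule 7 [export_allowed -> can_delete]. New: can_delete.
Round 5: rule 5 [can_delete -> can_publish]. New: can_publish.
Round 6: rule 6 [can_publish -> elevated]. New: elevated.
Closure: {admin_console, can_delete, can_publish, elevated, export_allowed, mfa_enrolled, owner, role_viewer, session_fresh, sso_linked, token_valid} — 11 facts.

11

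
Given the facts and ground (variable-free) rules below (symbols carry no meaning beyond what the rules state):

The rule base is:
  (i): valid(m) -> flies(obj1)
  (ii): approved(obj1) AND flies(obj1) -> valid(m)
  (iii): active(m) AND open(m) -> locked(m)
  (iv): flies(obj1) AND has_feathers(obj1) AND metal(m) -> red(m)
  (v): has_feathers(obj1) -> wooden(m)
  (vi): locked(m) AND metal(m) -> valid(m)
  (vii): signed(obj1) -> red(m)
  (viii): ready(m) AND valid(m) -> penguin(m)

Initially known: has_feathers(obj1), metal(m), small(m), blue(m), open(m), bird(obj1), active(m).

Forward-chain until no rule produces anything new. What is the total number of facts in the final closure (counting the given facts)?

Round 1: (iii) [active(m) AND open(m) -> locked(m)]; (v) [has_feathers(obj1) -> wooden(m)]. Adds locked(m), wooden(m).
Round 2: (vi) [locked(m) AND metal(m) -> valid(m)]. Adds valid(m).
Round 3: (i) [valid(m) -> flies(obj1)]. Adds flies(obj1).
Round 4: (iv) [flies(obj1) AND has_feathers(obj1) AND metal(m) -> red(m)]. Adds red(m).
Closure: {active(m), bird(obj1), blue(m), flies(obj1), has_feathers(obj1), locked(m), metal(m), open(m), red(m), small(m), valid(m), wooden(m)} — 12 facts.

12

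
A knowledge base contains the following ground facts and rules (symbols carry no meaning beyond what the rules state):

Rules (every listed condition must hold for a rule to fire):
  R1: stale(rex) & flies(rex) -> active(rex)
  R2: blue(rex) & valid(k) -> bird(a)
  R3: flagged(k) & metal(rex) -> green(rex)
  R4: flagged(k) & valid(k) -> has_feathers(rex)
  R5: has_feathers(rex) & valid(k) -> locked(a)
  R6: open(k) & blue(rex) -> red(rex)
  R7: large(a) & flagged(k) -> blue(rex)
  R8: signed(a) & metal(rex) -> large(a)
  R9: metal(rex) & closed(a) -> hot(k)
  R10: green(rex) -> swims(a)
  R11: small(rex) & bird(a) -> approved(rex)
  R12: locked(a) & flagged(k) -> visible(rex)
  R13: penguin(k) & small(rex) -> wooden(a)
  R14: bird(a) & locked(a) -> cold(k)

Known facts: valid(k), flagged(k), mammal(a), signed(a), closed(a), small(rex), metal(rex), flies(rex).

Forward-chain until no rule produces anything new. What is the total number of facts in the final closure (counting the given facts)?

19

Round 1: R3 [flagged(k) & metal(rex) -> green(rex)]; R4 [flagged(k) & valid(k) -> has_feathers(rex)]; R8 [signed(a) & metal(rex) -> large(a)]; R9 [metal(rex) & closed(a) -> hot(k)]. New: green(rex), has_feathers(rex), large(a), hot(k).
Round 2: R5 [has_feathers(rex) & valid(k) -> locked(a)]; R7 [large(a) & flagged(k) -> blue(rex)]; R10 [green(rex) -> swims(a)]. New: locked(a), blue(rex), swims(a).
Round 3: R2 [blue(rex) & valid(k) -> bird(a)]; R12 [locked(a) & flagged(k) -> visible(rex)]. New: bird(a), visible(rex).
Round 4: R11 [small(rex) & bird(a) -> approved(rex)]; R14 [bird(a) & locked(a) -> cold(k)]. New: approved(rex), cold(k).
Closure: {approved(rex), bird(a), blue(rex), closed(a), cold(k), flagged(k), flies(rex), green(rex), has_feathers(rex), hot(k), large(a), locked(a), mammal(a), metal(rex), signed(a), small(rex), swims(a), valid(k), visible(rex)} — 19 facts.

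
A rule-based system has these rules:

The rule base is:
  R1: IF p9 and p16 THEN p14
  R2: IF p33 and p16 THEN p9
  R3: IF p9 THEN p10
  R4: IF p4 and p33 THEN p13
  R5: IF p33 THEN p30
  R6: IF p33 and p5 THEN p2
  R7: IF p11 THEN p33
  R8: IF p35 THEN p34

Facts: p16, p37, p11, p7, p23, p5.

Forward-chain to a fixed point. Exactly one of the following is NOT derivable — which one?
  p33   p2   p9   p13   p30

p13

[1] R7 [IF p11 THEN p33]. ⇒ new: p33.
[2] R2 [IF p33 and p16 THEN p9]; R5 [IF p33 THEN p30]; R6 [IF p33 and p5 THEN p2]. ⇒ new: p9, p30, p2.
[3] R1 [IF p9 and p16 THEN p14]; R3 [IF p9 THEN p10]. ⇒ new: p14, p10.
Derived: p30 (round 2), p2 (round 2), p33 (round 1), p9 (round 2). p13 never appears in any round.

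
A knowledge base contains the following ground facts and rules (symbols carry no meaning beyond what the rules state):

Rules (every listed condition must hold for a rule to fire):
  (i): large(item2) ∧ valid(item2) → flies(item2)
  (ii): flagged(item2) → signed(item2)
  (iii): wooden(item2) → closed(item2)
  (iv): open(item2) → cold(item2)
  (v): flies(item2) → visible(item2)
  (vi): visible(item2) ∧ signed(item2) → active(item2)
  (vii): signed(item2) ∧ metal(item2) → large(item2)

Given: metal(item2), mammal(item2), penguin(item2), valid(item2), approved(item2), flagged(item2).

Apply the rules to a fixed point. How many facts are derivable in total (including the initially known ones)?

Round 1 fires (ii), giving signed(item2).
Round 2 fires (vii), giving large(item2).
Round 3 fires (i), giving flies(item2).
Round 4 fires (v), giving visible(item2).
Round 5 fires (vi), giving active(item2).
Closure: {active(item2), approved(item2), flagged(item2), flies(item2), large(item2), mammal(item2), metal(item2), penguin(item2), signed(item2), valid(item2), visible(item2)} — 11 facts.

11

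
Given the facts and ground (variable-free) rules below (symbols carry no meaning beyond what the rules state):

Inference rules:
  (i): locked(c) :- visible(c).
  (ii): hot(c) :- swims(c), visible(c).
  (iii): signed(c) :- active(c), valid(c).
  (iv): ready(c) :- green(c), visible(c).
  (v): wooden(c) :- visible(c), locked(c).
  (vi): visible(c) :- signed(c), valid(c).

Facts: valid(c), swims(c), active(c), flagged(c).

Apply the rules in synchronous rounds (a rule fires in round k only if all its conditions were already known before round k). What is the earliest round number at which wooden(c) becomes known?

Round 1 — (iii), derive signed(c).
Round 2 — (vi), derive visible(c).
Round 3 — (i), (ii), derive locked(c), hot(c).
Round 4 — (v), derive wooden(c).
wooden(c) first appears in round 4.

4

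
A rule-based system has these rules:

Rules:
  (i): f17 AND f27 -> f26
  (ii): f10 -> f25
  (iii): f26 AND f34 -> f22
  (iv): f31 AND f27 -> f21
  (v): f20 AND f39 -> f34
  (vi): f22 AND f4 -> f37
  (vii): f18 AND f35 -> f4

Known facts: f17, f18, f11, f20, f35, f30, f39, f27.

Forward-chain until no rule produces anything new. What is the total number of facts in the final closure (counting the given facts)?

Round 1 — (i), (v), (vii), derive f26, f34, f4.
Round 2 — (iii), derive f22.
Round 3 — (vi), derive f37.
Closure: {f11, f17, f18, f20, f22, f26, f27, f30, f34, f35, f37, f39, f4} — 13 facts.

13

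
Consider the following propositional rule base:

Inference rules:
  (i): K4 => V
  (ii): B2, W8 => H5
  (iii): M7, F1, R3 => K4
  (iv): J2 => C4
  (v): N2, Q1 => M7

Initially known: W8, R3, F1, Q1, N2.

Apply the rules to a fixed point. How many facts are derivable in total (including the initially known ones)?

Round 1: (v) [N2, Q1 => M7]. New: M7.
Round 2: (iii) [M7, F1, R3 => K4]. New: K4.
Round 3: (i) [K4 => V]. New: V.
Closure: {F1, K4, M7, N2, Q1, R3, V, W8} — 8 facts.

8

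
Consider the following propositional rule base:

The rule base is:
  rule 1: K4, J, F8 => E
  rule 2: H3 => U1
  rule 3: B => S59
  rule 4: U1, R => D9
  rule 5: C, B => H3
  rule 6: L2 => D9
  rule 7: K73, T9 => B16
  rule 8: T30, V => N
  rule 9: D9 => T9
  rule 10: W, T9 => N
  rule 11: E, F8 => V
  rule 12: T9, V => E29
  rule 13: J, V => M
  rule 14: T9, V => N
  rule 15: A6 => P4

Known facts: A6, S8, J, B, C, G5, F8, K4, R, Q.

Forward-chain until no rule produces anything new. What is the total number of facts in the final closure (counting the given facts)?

Round 1: rule 1 [K4, J, F8 => E]; rule 3 [B => S59]; rule 5 [C, B => H3]; rule 15 [A6 => P4]. Adds E, S59, H3, P4.
Round 2: rule 2 [H3 => U1]; rule 11 [E, F8 => V]. Adds U1, V.
Round 3: rule 4 [U1, R => D9]; rule 13 [J, V => M]. Adds D9, M.
Round 4: rule 9 [D9 => T9]. Adds T9.
Round 5: rule 12 [T9, V => E29]; rule 14 [T9, V => N]. Adds E29, N.
Closure: {A6, B, C, D9, E, E29, F8, G5, H3, J, K4, M, N, P4, Q, R, S59, S8, T9, U1, V} — 21 facts.

21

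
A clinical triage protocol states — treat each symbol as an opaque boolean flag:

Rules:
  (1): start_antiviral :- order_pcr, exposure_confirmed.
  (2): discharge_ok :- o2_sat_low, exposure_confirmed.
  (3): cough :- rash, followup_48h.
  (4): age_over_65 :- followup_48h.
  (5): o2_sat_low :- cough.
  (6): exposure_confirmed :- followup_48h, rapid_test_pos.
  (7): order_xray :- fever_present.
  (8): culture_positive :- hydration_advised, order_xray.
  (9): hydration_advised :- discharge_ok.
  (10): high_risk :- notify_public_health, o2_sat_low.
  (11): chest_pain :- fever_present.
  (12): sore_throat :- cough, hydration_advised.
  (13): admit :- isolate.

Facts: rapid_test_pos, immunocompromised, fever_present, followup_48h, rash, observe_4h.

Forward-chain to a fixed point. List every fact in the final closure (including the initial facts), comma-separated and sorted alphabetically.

[1] (3) [cough :- rash, followup_48h.]; (4) [age_over_65 :- followup_48h.]; (6) [exposure_confirmed :- followup_48h, rapid_test_pos.]; (7) [order_xray :- fever_present.]; (11) [chest_pain :- fever_present.]. ⇒ new: cough, age_over_65, exposure_confirmed, order_xray, chest_pain.
[2] (5) [o2_sat_low :- cough.]. ⇒ new: o2_sat_low.
[3] (2) [discharge_ok :- o2_sat_low, exposure_confirmed.]. ⇒ new: discharge_ok.
[4] (9) [hydration_advised :- discharge_ok.]. ⇒ new: hydration_advised.
[5] (8) [culture_positive :- hydration_advised, order_xray.]; (12) [sore_throat :- cough, hydration_advised.]. ⇒ new: culture_positive, sore_throat.

age_over_65, chest_pain, cough, culture_positive, discharge_ok, exposure_confirmed, fever_present, followup_48h, hydration_advised, immunocompromised, o2_sat_low, observe_4h, order_xray, rapid_test_pos, rash, sore_throat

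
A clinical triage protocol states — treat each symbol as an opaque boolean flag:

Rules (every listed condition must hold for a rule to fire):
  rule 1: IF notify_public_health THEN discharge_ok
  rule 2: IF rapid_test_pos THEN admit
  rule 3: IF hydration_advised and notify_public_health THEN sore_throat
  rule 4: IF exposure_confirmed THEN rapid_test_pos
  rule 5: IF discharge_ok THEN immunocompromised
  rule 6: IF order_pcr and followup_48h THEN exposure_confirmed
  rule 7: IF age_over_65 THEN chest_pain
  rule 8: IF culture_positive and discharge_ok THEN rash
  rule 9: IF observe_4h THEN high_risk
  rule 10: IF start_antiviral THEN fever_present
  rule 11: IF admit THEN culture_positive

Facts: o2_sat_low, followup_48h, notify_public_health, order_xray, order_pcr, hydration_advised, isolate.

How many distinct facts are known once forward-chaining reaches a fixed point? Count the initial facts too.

Round 1 — rule 1, rule 3, rule 6, derive discharge_ok, sore_throat, exposure_confirmed.
Round 2 — rule 4, rule 5, derive rapid_test_pos, immunocompromised.
Round 3 — rule 2, derive admit.
Round 4 — rule 11, derive culture_positive.
Round 5 — rule 8, derive rash.
Closure: {admit, culture_positive, discharge_ok, exposure_confirmed, followup_48h, hydration_advised, immunocompromised, isolate, notify_public_health, o2_sat_low, order_pcr, order_xray, rapid_test_pos, rash, sore_throat} — 15 facts.

15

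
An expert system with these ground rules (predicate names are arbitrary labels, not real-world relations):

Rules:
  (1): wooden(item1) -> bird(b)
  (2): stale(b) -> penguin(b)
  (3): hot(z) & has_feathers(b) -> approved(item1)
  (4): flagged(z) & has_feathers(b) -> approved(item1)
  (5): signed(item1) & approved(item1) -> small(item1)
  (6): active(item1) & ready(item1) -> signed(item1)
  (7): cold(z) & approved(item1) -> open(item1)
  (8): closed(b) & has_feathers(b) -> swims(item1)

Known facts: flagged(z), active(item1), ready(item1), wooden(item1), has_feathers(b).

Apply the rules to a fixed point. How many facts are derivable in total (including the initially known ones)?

9

Round 1: (1) [wooden(item1) -> bird(b)]; (4) [flagged(z) & has_feathers(b) -> approved(item1)]; (6) [active(item1) & ready(item1) -> signed(item1)]. Adds bird(b), approved(item1), signed(item1).
Round 2: (5) [signed(item1) & approved(item1) -> small(item1)]. Adds small(item1).
Closure: {active(item1), approved(item1), bird(b), flagged(z), has_feathers(b), ready(item1), signed(item1), small(item1), wooden(item1)} — 9 facts.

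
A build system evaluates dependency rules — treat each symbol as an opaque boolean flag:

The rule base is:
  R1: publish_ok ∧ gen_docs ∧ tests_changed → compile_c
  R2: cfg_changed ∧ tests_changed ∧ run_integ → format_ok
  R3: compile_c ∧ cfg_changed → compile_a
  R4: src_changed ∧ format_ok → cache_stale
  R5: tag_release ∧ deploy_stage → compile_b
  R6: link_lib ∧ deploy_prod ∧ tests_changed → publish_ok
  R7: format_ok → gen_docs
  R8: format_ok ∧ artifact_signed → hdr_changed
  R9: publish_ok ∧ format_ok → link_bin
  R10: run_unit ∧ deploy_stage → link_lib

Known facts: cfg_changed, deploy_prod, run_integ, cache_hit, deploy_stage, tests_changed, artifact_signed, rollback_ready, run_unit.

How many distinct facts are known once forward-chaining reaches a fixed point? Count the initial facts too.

17

Round 1 — R2, R10, derive format_ok, link_lib.
Round 2 — R6, R7, R8, derive publish_ok, gen_docs, hdr_changed.
Round 3 — R1, R9, derive compile_c, link_bin.
Round 4 — R3, derive compile_a.
Closure: {artifact_signed, cache_hit, cfg_changed, compile_a, compile_c, deploy_prod, deploy_stage, format_ok, gen_docs, hdr_changed, link_bin, link_lib, publish_ok, rollback_ready, run_integ, run_unit, tests_changed} — 17 facts.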